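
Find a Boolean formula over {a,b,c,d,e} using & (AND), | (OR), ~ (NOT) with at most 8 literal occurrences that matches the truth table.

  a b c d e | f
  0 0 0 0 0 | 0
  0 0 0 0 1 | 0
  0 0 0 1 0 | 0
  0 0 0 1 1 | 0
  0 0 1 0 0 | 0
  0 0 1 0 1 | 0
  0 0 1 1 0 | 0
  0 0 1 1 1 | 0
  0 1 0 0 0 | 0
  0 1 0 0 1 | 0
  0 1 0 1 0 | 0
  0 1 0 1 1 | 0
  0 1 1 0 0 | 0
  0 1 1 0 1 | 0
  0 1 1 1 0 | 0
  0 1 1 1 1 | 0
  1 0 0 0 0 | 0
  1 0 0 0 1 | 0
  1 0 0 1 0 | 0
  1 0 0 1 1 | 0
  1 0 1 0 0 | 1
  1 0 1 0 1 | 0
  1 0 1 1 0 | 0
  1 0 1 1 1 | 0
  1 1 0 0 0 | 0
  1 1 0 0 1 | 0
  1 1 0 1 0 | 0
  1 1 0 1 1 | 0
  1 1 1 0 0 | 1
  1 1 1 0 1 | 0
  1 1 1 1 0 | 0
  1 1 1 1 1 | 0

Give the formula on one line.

  ~b = 11111111000000001111111100000000
  ~d = 11001100110011001100110011001100
  (~b | ~d) = 11111111110011001111111111001100
  (a | (~b | ~d)) = 11111111110011001111111111111111
  ((a | (~b | ~d)) & c) = 00001111000011000000111100001111
  ~e = 10101010101010101010101010101010
  (a & ~e) = 00000000000000001010101010101010
  (~d & (a & ~e)) = 00000000000000001000100010001000
  (((a | (~b | ~d)) & c) & (~d & (a & ~e))) = 00000000000000000000100000001000

(((a | (~b | ~d)) & c) & (~d & (a & ~e)))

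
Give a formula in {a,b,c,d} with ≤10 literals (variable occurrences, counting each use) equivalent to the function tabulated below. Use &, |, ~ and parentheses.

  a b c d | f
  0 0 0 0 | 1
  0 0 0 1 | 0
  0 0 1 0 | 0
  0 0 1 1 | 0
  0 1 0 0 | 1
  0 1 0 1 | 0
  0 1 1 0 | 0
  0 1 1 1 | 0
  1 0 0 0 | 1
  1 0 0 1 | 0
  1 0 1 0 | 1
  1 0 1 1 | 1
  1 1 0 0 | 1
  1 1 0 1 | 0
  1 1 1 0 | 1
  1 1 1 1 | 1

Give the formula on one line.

  ~a = 1111111100000000
  ~d = 1010101010101010
  (~d | c) = 1011101110111011
  (~a | (~d | c)) = 1111111110111011
  ((~a | (~d | c)) & a) = 0000000010111011
  (c | ~d) = 1011101110111011
  ~c = 1100110011001100
  ((c | ~d) & ~c) = 1000100010001000
  (((~a | (~d | c)) & a) | ((c | ~d) & ~c)) = 1000100010111011

(((~a | (~d | c)) & a) | ((c | ~d) & ~c))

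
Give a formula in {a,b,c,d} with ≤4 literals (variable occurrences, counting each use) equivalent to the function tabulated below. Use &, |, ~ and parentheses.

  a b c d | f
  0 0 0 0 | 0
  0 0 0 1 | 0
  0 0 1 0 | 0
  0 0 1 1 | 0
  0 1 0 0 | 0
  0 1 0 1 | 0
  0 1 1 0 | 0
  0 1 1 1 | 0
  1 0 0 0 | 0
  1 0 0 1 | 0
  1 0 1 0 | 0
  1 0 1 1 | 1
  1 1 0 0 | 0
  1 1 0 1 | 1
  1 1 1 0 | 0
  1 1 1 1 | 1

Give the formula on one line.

  (b | c) = 0011111100111111
  (a & (b | c)) = 0000000000111111
  (d & (a & (b | c))) = 0000000000010101

(d & (a & (b | c)))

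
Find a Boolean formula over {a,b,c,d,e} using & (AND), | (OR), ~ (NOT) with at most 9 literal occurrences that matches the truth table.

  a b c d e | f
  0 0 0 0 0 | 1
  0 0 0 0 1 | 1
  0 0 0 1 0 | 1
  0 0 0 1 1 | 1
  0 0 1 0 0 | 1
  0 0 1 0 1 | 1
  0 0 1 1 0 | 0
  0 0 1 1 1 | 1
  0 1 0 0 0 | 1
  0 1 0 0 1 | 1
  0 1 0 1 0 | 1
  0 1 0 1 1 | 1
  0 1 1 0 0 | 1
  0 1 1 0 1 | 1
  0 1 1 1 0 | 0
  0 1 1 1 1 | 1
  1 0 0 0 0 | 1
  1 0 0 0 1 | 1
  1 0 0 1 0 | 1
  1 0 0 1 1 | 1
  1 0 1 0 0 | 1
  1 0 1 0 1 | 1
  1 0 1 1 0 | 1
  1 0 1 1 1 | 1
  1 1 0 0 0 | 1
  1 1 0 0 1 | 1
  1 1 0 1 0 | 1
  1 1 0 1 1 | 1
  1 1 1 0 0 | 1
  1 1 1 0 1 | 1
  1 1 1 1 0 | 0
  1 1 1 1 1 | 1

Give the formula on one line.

  ~d = 11001100110011001100110011001100
  ~c = 11110000111100001111000011110000
  (e | ~c) = 11110101111101011111010111110101
  (c & a) = 00000000000000000000111100001111
  (d & (c & a)) = 00000000000000000000001100000011
  ~b = 11111111000000001111111100000000
  ((d & (c & a)) & ~b) = 00000000000000000000001100000000
  ((e | ~c) | ((d & (c & a)) & ~b)) = 11110101111101011111011111110101
  (~d | ((e | ~c) | ((d & (c & a)) & ~b))) = 11111101111111011111111111111101

(~d | ((e | ~c) | ((d & (c & a)) & ~b)))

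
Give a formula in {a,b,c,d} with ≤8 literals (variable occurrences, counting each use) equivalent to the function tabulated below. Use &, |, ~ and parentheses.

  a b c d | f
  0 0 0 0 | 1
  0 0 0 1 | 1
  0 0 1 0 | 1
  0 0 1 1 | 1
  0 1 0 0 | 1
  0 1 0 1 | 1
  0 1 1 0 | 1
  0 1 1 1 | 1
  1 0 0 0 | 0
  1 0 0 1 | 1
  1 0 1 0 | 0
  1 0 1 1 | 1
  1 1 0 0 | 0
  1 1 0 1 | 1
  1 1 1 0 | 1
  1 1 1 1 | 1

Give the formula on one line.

  (b & c) = 0000001100000011
  ~a = 1111111100000000
  ~d = 1010101010101010
  (~a & ~d) = 1010101000000000
  ((~a & ~d) | d) = 1111111101010101
  ((b & c) | ((~a & ~d) | d)) = 1111111101010111

((b & c) | ((~a & ~d) | d))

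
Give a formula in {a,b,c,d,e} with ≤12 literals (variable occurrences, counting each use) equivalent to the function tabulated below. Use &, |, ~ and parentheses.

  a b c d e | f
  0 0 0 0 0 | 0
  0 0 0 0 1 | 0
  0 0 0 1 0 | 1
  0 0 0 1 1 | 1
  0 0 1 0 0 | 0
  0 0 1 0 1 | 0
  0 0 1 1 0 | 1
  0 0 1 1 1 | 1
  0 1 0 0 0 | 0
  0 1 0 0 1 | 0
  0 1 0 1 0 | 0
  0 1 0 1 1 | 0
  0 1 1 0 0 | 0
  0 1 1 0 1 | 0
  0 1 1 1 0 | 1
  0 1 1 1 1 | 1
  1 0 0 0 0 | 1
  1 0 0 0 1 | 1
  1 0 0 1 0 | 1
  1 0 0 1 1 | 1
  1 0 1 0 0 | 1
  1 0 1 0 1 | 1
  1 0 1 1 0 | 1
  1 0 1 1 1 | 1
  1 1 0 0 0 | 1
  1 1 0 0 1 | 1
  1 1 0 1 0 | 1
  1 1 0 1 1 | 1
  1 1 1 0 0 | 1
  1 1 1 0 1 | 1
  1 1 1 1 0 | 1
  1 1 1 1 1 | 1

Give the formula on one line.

  (a & e) = 00000000000000000101010101010101
  (d | (a & e)) = 00110011001100110111011101110111
  (d & c) = 00000011000000110000001100000011
  ((d & c) | a) = 00000011000000111111111111111111
  ((d | (a & e)) | ((d & c) | a)) = 00110011001100111111111111111111
  ~b = 11111111000000001111111100000000
  (~b | c) = 11111111000011111111111100001111
  ((~b | c) | a) = 11111111000011111111111111111111
  (((d | (a & e)) | ((d & c) | a)) & ((~b | c) | a)) = 00110011000000111111111111111111

(((d | (a & e)) | ((d & c) | a)) & ((~b | c) | a))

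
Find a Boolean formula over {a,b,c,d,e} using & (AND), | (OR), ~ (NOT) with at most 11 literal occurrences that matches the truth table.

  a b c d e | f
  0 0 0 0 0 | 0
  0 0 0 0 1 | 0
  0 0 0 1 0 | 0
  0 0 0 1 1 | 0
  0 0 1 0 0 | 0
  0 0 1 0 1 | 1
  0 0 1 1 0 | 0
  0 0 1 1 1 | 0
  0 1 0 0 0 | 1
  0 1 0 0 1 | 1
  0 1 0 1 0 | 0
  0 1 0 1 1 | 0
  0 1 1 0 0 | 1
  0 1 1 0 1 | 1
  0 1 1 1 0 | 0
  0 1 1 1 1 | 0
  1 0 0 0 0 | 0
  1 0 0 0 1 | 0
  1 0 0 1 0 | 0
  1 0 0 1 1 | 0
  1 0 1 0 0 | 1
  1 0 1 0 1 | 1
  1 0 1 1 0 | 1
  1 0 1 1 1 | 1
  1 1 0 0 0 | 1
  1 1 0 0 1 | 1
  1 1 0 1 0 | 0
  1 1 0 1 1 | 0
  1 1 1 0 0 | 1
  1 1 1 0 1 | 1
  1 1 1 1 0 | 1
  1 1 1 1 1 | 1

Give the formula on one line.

((a & c) | ((~d & b) | (~d & (d | (e & (b | c))))))

  (a & c) = 00000000000000000000111100001111
  ~d = 11001100110011001100110011001100
  (~d & b) = 00000000110011000000000011001100
  (b | c) = 00001111111111110000111111111111
  (e & (b | c)) = 00000101010101010000010101010101
  (d | (e & (b | c))) = 00110111011101110011011101110111
  (~d & (d | (e & (b | c)))) = 00000100010001000000010001000100
  ((~d & b) | (~d & (d | (e & (b | c))))) = 00000100110011000000010011001100
  ((a & c) | ((~d & b) | (~d & (d | (e & (b | c)))))) = 00000100110011000000111111001111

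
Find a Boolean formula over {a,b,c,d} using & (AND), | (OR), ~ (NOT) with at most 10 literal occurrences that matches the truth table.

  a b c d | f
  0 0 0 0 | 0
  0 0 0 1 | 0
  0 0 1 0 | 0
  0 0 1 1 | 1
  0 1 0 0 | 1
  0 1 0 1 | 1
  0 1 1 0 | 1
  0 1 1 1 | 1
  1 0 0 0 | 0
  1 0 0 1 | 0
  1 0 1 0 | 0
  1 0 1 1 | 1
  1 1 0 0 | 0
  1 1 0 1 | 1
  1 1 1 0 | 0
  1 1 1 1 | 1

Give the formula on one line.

((d | ~a) & (b | (c & ((~c | d) & ~b))))

  ~a = 1111111100000000
  (d | ~a) = 1111111101010101
  ~c = 1100110011001100
  (~c | d) = 1101110111011101
  ~b = 1111000011110000
  ((~c | d) & ~b) = 1101000011010000
  (c & ((~c | d) & ~b)) = 0001000000010000
  (b | (c & ((~c | d) & ~b))) = 0001111100011111
  ((d | ~a) & (b | (c & ((~c | d) & ~b)))) = 0001111100010101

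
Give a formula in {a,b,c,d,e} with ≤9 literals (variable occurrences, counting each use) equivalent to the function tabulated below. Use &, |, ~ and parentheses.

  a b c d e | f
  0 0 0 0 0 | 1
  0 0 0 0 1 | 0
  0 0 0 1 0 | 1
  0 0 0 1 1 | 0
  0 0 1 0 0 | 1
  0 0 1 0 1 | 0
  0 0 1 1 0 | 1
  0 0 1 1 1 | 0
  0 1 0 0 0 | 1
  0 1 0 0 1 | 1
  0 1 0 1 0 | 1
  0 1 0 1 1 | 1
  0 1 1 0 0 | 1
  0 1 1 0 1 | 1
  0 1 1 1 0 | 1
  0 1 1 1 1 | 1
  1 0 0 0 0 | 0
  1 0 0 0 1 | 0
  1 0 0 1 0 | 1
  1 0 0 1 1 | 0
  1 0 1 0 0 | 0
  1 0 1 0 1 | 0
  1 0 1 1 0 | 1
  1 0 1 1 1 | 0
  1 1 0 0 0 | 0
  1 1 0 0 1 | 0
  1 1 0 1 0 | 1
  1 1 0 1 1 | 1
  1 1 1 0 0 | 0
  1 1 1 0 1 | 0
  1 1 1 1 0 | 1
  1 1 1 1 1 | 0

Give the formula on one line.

((b & ~a) | (((d & ~c) & (e & b)) | (~e & (~a | d))))

  ~a = 11111111111111110000000000000000
  (b & ~a) = 00000000111111110000000000000000
  ~c = 11110000111100001111000011110000
  (d & ~c) = 00110000001100000011000000110000
  (e & b) = 00000000010101010000000001010101
  ((d & ~c) & (e & b)) = 00000000000100000000000000010000
  ~e = 10101010101010101010101010101010
  (~a | d) = 11111111111111110011001100110011
  (~e & (~a | d)) = 10101010101010100010001000100010
  (((d & ~c) & (e & b)) | (~e & (~a | d))) = 10101010101110100010001000110010
  ((b & ~a) | (((d & ~c) & (e & b)) | (~e & (~a | d)))) = 10101010111111110010001000110010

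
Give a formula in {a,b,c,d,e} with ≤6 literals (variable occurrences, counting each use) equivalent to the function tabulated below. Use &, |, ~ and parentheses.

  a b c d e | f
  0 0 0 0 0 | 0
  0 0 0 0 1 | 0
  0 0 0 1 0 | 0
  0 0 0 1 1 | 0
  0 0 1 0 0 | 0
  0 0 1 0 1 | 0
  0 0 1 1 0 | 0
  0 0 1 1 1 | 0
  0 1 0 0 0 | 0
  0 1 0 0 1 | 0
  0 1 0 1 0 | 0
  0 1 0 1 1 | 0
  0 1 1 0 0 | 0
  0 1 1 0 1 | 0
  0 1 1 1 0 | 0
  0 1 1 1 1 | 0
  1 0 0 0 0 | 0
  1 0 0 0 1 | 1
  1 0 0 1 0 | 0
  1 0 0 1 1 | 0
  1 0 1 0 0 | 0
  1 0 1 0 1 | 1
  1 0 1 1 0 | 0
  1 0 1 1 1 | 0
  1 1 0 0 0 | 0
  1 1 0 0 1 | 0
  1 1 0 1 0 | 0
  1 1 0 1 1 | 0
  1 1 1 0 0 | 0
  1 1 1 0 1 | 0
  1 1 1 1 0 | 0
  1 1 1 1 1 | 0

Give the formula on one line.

((d | e) & ((~d & ~b) & (a | b)))

  (d | e) = 01110111011101110111011101110111
  ~d = 11001100110011001100110011001100
  ~b = 11111111000000001111111100000000
  (~d & ~b) = 11001100000000001100110000000000
  (a | b) = 00000000111111111111111111111111
  ((~d & ~b) & (a | b)) = 00000000000000001100110000000000
  ((d | e) & ((~d & ~b) & (a | b))) = 00000000000000000100010000000000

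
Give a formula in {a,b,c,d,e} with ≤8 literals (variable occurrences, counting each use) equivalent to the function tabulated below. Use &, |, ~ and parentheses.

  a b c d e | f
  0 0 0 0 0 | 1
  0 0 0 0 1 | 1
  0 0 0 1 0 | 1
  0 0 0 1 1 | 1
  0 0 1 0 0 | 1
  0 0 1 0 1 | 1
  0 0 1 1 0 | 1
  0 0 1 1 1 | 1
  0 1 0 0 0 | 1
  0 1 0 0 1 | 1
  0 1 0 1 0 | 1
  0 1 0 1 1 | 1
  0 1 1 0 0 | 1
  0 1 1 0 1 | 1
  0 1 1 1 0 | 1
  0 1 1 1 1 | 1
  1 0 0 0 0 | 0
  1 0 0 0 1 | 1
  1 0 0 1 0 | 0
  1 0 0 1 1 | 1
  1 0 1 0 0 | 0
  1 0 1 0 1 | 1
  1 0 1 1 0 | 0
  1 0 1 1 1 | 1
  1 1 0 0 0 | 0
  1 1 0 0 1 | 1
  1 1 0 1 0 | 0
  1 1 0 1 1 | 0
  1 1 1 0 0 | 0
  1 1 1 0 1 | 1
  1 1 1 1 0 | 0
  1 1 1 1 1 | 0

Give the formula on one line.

  ~a = 11111111111111110000000000000000
  ~b = 11111111000000001111111100000000
  ~d = 11001100110011001100110011001100
  (~b | ~d) = 11111111110011001111111111001100
  (e & (~b | ~d)) = 01010101010001000101010101000100
  ((e & (~b | ~d)) & a) = 00000000000000000101010101000100
  (~a | ((e & (~b | ~d)) & a)) = 11111111111111110101010101000100

(~a | ((e & (~b | ~d)) & a))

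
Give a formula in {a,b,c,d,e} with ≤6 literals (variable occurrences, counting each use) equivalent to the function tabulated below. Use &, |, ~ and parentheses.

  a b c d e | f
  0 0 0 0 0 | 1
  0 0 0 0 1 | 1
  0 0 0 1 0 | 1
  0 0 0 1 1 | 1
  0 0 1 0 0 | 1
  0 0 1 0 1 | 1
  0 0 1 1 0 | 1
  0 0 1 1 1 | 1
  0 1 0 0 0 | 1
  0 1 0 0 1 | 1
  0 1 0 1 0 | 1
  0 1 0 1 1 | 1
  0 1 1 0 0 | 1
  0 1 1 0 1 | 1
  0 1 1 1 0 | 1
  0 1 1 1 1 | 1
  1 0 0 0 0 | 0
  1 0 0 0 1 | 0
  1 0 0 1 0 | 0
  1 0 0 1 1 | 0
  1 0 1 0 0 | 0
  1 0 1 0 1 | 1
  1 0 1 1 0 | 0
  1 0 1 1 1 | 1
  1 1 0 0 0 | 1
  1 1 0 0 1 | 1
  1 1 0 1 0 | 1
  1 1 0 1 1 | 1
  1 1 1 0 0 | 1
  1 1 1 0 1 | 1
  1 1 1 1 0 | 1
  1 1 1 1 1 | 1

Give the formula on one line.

  ~a = 11111111111111110000000000000000
  ~b = 11111111000000001111111100000000
  (~a & ~b) = 11111111000000000000000000000000
  ((~a & ~b) | b) = 11111111111111110000000011111111
  (e & ~b) = 01010101000000000101010100000000
  ((e & ~b) & c) = 00000101000000000000010100000000
  (((~a & ~b) | b) | ((e & ~b) & c)) = 11111111111111110000010111111111

(((~a & ~b) | b) | ((e & ~b) & c))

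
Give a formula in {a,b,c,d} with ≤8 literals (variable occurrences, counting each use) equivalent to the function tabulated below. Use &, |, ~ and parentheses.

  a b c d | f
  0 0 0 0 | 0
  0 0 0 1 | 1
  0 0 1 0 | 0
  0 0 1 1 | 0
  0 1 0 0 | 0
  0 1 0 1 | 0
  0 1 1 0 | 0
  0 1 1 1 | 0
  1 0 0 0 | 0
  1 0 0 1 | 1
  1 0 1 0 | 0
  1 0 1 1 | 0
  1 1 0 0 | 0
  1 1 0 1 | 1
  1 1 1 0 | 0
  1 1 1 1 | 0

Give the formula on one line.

  ~b = 1111000011110000
  (a | ~b) = 1111000011111111
  ((a | ~b) & d) = 0101000001010101
  ~c = 1100110011001100
  (~c & d) = 0100010001000100
  (((a | ~b) & d) & (~c & d)) = 0100000001000100

(((a | ~b) & d) & (~c & d))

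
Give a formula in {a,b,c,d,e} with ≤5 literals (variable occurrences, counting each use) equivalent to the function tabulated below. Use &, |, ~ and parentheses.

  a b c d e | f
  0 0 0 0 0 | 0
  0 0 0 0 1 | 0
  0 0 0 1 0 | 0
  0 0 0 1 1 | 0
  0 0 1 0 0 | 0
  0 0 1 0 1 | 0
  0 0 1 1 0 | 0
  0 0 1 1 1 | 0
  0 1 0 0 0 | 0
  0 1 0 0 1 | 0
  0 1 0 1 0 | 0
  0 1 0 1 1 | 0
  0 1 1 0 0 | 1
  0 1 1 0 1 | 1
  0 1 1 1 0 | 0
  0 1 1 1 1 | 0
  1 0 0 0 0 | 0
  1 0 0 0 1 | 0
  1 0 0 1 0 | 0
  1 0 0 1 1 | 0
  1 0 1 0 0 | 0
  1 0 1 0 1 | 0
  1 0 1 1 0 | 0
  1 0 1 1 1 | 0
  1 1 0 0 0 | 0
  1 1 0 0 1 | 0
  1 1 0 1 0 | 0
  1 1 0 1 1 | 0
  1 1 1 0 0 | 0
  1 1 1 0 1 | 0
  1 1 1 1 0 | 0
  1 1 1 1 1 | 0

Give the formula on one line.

(((c & b) & ~d) & (~a | ~b))

  (c & b) = 00000000000011110000000000001111
  ~d = 11001100110011001100110011001100
  ((c & b) & ~d) = 00000000000011000000000000001100
  ~a = 11111111111111110000000000000000
  ~b = 11111111000000001111111100000000
  (~a | ~b) = 11111111111111111111111100000000
  (((c & b) & ~d) & (~a | ~b)) = 00000000000011000000000000000000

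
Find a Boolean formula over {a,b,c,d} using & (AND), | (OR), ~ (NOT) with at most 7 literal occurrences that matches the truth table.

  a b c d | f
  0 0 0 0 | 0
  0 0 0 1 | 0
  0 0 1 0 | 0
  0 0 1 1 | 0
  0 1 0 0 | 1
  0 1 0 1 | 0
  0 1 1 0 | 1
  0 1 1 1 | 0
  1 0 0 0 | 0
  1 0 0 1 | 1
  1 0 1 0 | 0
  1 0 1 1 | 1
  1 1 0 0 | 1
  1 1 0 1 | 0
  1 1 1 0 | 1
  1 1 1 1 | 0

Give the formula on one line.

(((d | b) & ~d) | (d & (a & ~b)))

  (d | b) = 0101111101011111
  ~d = 1010101010101010
  ((d | b) & ~d) = 0000101000001010
  ~b = 1111000011110000
  (a & ~b) = 0000000011110000
  (d & (a & ~b)) = 0000000001010000
  (((d | b) & ~d) | (d & (a & ~b))) = 0000101001011010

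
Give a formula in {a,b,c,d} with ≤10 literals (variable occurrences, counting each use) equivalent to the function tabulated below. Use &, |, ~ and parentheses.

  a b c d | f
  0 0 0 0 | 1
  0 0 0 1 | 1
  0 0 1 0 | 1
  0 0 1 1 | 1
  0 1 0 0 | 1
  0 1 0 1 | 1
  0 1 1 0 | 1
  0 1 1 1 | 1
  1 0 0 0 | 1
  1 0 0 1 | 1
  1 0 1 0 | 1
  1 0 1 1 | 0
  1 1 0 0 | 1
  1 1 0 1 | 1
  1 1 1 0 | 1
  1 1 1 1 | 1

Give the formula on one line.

  ~a = 1111111100000000
  (~a | b) = 1111111100001111
  ~b = 1111000011110000
  (~b | a) = 1111000011111111
  (~b | d) = 1111010111110101
  ((~b | a) & (~b | d)) = 1111000011110101
  ~c = 1100110011001100
  ~d = 1010101010101010
  (~c | ~d) = 1110111011101110
  (((~b | a) & (~b | d)) & (~c | ~d)) = 1110000011100100
  (b | (((~b | a) & (~b | d)) & (~c | ~d))) = 1110111111101111
  ((~a | b) | (b | (((~b | a) & (~b | d)) & (~c | ~d)))) = 1111111111101111

((~a | b) | (b | (((~b | a) & (~b | d)) & (~c | ~d))))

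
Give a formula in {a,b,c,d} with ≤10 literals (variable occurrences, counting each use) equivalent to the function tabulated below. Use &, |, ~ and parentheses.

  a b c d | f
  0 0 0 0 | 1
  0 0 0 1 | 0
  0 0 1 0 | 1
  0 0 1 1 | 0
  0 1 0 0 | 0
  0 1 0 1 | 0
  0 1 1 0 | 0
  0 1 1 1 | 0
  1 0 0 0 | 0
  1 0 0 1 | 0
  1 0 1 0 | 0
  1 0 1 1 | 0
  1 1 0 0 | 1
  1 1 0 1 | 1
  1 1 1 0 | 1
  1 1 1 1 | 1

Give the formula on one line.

(((~b & ((~a & ~b) | b)) | (a & b)) & (~d | b))

  ~b = 1111000011110000
  ~a = 1111111100000000
  (~a & ~b) = 1111000000000000
  ((~a & ~b) | b) = 1111111100001111
  (~b & ((~a & ~b) | b)) = 1111000000000000
  (a & b) = 0000000000001111
  ((~b & ((~a & ~b) | b)) | (a & b)) = 1111000000001111
  ~d = 1010101010101010
  (~d | b) = 1010111110101111
  (((~b & ((~a & ~b) | b)) | (a & b)) & (~d | b)) = 1010000000001111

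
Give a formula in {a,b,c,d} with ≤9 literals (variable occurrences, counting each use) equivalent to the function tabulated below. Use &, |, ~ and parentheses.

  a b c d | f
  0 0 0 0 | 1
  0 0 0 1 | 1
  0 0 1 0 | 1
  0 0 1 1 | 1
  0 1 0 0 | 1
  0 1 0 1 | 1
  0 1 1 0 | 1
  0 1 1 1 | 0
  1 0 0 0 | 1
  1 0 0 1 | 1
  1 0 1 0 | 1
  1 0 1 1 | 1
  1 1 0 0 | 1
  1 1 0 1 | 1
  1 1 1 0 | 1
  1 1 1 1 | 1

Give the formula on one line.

  ~c = 1100110011001100
  ~a = 1111111100000000
  (~c & ~a) = 1100110000000000
  (a & ~c) = 0000000011001100
  ((~c & ~a) | (a & ~c)) = 1100110011001100
  ~b = 1111000011110000
  ~d = 1010101010101010
  (~b | ~d) = 1111101011111010
  (((~c & ~a) | (a & ~c)) | (~b | ~d)) = 1111111011111110
  ((((~c & ~a) | (a & ~c)) | (~b | ~d)) | a) = 1111111011111111

((((~c & ~a) | (a & ~c)) | (~b | ~d)) | a)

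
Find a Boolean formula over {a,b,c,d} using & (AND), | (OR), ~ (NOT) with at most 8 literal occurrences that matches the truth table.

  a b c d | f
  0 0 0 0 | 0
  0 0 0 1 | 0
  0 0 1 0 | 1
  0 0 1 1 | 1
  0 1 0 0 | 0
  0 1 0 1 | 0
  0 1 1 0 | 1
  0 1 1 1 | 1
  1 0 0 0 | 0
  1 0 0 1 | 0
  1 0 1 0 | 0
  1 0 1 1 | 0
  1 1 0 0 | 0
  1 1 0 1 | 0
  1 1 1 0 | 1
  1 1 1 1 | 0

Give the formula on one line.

  ~d = 1010101010101010
  (~d & c) = 0010001000100010
  ((~d & c) & b) = 0000001000000010
  ~a = 1111111100000000
  (((~d & c) & b) | ~a) = 1111111100000010
  (c & (((~d & c) & b) | ~a)) = 0011001100000010

(c & (((~d & c) & b) | ~a))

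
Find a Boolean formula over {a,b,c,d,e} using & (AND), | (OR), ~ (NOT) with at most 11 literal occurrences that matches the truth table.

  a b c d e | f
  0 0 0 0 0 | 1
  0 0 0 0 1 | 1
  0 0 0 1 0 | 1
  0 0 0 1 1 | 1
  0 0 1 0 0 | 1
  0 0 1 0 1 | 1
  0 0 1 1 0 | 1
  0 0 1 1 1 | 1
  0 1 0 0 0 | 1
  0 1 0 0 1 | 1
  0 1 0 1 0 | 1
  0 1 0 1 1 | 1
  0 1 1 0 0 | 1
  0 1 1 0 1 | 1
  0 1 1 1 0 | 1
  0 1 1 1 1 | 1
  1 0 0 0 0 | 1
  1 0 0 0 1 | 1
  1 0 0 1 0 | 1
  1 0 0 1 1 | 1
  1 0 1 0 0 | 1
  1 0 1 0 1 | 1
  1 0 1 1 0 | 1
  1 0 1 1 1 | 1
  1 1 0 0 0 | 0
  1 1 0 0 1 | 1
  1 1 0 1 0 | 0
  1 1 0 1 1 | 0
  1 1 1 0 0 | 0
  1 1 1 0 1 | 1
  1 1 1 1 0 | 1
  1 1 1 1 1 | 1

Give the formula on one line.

  ~d = 11001100110011001100110011001100
  ~a = 11111111111111110000000000000000
  (~d | ~a) = 11111111111111111100110011001100
  ~b = 11111111000000001111111100000000
  (c | ~b) = 11111111000011111111111100001111
  ((~d | ~a) | (c | ~b)) = 11111111111111111111111111001111
  (~b | d) = 11111111001100111111111100110011
  (d | e) = 01110111011101110111011101110111
  ((~b | d) | (d | e)) = 11111111011101111111111101110111
  (((~b | d) | (d | e)) | ~a) = 11111111111111111111111101110111
  (((~d | ~a) | (c | ~b)) & (((~b | d) | (d | e)) | ~a)) = 11111111111111111111111101000111

(((~d | ~a) | (c | ~b)) & (((~b | d) | (d | e)) | ~a))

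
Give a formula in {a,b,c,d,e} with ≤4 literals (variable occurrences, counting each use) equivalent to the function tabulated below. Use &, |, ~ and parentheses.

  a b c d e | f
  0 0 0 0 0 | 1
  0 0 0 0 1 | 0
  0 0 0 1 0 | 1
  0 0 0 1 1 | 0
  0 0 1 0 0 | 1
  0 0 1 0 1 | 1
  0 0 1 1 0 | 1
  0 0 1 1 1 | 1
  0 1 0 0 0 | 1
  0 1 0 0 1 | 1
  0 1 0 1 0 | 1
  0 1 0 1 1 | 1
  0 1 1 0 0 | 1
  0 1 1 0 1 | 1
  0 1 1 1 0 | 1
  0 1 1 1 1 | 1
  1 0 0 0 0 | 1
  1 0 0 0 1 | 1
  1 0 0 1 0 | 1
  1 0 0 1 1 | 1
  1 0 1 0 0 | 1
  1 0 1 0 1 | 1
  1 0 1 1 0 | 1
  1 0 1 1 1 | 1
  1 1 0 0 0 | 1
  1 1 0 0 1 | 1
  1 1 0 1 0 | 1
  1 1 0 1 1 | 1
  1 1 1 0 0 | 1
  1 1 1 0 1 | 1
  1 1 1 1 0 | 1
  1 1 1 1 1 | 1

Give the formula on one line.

(a | ((b | c) | ~e))

  (b | c) = 00001111111111110000111111111111
  ~e = 10101010101010101010101010101010
  ((b | c) | ~e) = 10101111111111111010111111111111
  (a | ((b | c) | ~e)) = 10101111111111111111111111111111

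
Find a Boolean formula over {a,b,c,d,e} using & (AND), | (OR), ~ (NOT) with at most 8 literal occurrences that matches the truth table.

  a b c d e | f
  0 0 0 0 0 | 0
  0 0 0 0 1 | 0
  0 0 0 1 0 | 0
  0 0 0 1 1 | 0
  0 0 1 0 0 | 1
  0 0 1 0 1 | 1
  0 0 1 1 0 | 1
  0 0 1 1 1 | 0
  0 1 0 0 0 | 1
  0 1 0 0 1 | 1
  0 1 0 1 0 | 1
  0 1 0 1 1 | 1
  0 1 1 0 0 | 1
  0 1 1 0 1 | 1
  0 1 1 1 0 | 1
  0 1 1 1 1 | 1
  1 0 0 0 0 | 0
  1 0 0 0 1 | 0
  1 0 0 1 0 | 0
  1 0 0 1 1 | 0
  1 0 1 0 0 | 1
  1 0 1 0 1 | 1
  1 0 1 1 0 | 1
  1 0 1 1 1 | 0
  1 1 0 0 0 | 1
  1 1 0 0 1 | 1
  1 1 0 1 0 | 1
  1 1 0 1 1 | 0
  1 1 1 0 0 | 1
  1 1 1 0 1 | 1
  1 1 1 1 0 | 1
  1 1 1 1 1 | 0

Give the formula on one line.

(((~d | ~e) & (b | c)) | (b & ~a))

  ~d = 11001100110011001100110011001100
  ~e = 10101010101010101010101010101010
  (~d | ~e) = 11101110111011101110111011101110
  (b | c) = 00001111111111110000111111111111
  ((~d | ~e) & (b | c)) = 00001110111011100000111011101110
  ~a = 11111111111111110000000000000000
  (b & ~a) = 00000000111111110000000000000000
  (((~d | ~e) & (b | c)) | (b & ~a)) = 00001110111111110000111011101110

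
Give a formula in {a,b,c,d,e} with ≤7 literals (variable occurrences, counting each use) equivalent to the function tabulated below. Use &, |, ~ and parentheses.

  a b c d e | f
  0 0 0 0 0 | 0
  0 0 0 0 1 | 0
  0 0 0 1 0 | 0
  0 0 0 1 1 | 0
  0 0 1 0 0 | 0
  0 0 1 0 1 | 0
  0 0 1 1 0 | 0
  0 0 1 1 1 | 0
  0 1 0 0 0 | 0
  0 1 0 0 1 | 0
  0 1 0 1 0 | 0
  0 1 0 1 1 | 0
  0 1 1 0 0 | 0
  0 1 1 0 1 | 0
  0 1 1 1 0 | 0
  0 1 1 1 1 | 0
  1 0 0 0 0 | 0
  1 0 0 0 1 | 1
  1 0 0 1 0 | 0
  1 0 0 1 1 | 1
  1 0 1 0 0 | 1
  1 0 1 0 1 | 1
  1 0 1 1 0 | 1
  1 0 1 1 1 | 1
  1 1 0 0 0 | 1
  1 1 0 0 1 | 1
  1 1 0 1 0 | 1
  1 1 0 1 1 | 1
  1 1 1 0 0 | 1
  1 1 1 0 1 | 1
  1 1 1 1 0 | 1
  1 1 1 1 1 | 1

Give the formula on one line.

((c | ((a & b) | e)) & a)

  (a & b) = 00000000000000000000000011111111
  ((a & b) | e) = 01010101010101010101010111111111
  (c | ((a & b) | e)) = 01011111010111110101111111111111
  ((c | ((a & b) | e)) & a) = 00000000000000000101111111111111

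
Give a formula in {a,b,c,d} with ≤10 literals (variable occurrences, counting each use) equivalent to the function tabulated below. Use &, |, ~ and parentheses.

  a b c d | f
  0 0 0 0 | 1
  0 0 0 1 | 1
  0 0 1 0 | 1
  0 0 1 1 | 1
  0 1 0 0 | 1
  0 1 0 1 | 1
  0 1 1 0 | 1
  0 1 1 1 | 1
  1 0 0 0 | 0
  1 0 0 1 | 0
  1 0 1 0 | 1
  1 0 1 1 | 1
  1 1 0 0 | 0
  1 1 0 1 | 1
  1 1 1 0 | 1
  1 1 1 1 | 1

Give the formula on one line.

  ~a = 1111111100000000
  ~c = 1100110011001100
  (~c | d) = 1101110111011101
  (~a & (~c | d)) = 1101110100000000
  (b & d) = 0000010100000101
  (~c & (b & d)) = 0000010000000100
  ((~a & (~c | d)) | (~c & (b & d))) = 1101110100000100
  (c | ((~a & (~c | d)) | (~c & (b & d)))) = 1111111100110111

(c | ((~a & (~c | d)) | (~c & (b & d))))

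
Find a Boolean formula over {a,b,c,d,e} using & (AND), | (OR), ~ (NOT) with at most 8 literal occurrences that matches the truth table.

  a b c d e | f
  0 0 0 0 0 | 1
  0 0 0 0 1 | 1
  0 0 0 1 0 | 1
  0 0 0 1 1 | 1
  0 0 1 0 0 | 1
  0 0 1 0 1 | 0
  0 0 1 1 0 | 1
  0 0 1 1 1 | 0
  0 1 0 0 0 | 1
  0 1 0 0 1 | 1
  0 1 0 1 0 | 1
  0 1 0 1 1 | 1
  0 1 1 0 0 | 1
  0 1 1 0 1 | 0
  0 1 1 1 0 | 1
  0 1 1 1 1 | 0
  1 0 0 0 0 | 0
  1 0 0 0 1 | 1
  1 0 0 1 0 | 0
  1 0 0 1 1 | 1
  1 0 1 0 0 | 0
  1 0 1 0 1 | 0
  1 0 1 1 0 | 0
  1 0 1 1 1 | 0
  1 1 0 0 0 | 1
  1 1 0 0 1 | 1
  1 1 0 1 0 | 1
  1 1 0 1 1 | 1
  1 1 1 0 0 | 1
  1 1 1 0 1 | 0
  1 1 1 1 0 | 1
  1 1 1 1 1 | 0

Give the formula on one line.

((~e | ~c) & ((~c & e) | (b | ~a)))

  ~e = 10101010101010101010101010101010
  ~c = 11110000111100001111000011110000
  (~e | ~c) = 11111010111110101111101011111010
  (~c & e) = 01010000010100000101000001010000
  ~a = 11111111111111110000000000000000
  (b | ~a) = 11111111111111110000000011111111
  ((~c & e) | (b | ~a)) = 11111111111111110101000011111111
  ((~e | ~c) & ((~c & e) | (b | ~a))) = 11111010111110100101000011111010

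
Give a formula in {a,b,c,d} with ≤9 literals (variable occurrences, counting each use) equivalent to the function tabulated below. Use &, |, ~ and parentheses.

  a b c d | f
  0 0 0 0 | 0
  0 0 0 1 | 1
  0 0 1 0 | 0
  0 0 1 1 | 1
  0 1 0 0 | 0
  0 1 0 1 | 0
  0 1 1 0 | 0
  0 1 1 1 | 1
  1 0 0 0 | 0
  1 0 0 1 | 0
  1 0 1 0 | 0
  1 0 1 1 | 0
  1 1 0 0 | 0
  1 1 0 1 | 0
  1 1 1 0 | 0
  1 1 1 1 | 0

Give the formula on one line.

  ~a = 1111111100000000
  (~a & d) = 0101010100000000
  (~a | b) = 1111111100001111
  ~c = 1100110011001100
  ((~a | b) | ~c) = 1111111111001111
  ~d = 1010101010101010
  (((~a | b) | ~c) | ~d) = 1111111111101111
  (c & (((~a | b) | ~c) | ~d)) = 0011001100100011
  ~b = 1111000011110000
  ((c & (((~a | b) | ~c) | ~d)) | ~b) = 1111001111110011
  ((~a & d) & ((c & (((~a | b) | ~c) | ~d)) | ~b)) = 0101000100000000

((~a & d) & ((c & (((~a | b) | ~c) | ~d)) | ~b))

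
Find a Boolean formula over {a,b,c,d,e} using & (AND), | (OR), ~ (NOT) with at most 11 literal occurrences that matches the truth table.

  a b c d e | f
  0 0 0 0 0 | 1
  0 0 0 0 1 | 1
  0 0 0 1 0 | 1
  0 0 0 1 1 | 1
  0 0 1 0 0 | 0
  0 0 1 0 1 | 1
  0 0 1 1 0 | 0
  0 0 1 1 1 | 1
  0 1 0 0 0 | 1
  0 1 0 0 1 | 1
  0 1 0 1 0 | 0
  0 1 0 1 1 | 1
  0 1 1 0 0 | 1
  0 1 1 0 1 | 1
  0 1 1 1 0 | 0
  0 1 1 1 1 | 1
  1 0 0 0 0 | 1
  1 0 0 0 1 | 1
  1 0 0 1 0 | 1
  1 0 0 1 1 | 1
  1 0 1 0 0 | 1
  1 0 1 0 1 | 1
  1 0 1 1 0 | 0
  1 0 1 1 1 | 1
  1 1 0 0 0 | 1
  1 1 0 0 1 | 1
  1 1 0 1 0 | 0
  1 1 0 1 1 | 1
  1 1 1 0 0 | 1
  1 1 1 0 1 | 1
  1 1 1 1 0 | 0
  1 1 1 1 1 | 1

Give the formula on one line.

(((~d | e) & (b | (a | e))) | (~c & (~b & ~e)))

  ~d = 11001100110011001100110011001100
  (~d | e) = 11011101110111011101110111011101
  (a | e) = 01010101010101011111111111111111
  (b | (a | e)) = 01010101111111111111111111111111
  ((~d | e) & (b | (a | e))) = 01010101110111011101110111011101
  ~c = 11110000111100001111000011110000
  ~b = 11111111000000001111111100000000
  ~e = 10101010101010101010101010101010
  (~b & ~e) = 10101010000000001010101000000000
  (~c & (~b & ~e)) = 10100000000000001010000000000000
  (((~d | e) & (b | (a | e))) | (~c & (~b & ~e))) = 11110101110111011111110111011101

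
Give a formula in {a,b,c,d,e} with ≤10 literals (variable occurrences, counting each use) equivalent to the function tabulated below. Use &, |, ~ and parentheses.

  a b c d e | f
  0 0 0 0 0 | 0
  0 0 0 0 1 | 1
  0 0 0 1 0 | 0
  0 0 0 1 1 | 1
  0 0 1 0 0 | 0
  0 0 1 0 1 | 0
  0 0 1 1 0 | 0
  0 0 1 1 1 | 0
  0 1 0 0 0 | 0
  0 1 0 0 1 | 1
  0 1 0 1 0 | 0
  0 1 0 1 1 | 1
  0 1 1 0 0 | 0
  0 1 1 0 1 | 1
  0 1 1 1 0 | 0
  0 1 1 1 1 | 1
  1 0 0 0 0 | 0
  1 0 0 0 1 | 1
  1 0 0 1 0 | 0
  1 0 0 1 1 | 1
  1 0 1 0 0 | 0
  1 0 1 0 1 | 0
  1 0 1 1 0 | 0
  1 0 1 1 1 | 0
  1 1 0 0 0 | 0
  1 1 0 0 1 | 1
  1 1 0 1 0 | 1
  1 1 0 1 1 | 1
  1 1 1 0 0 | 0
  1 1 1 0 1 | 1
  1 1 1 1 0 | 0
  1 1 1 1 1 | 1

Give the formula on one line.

  ~c = 11110000111100001111000011110000
  (a & d) = 00000000000000000011001100110011
  (~c & (a & d)) = 00000000000000000011000000110000
  ((~c & (a & d)) & b) = 00000000000000000000000000110000
  (b | ~c) = 11110000111111111111000011111111
  ((b | ~c) & e) = 01010000010101010101000001010101
  (((~c & (a & d)) & b) | ((b | ~c) & e)) = 01010000010101010101000001110101

(((~c & (a & d)) & b) | ((b | ~c) & e))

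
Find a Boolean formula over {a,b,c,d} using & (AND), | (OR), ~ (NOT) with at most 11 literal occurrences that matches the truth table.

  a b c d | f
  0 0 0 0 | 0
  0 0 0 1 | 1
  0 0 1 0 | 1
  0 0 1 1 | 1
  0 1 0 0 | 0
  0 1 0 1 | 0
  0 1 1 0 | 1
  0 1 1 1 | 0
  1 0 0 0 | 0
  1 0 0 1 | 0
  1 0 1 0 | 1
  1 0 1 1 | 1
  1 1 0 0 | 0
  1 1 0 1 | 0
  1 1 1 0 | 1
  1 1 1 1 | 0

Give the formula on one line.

(((~a & ((~a & d) | b)) | c) & ((c | ~b) & (~d | ~b)))

  ~a = 1111111100000000
  (~a & d) = 0101010100000000
  ((~a & d) | b) = 0101111100001111
  (~a & ((~a & d) | b)) = 0101111100000000
  ((~a & ((~a & d) | b)) | c) = 0111111100110011
  ~b = 1111000011110000
  (c | ~b) = 1111001111110011
  ~d = 1010101010101010
  (~d | ~b) = 1111101011111010
  ((c | ~b) & (~d | ~b)) = 1111001011110010
  (((~a & ((~a & d) | b)) | c) & ((c | ~b) & (~d | ~b))) = 0111001000110010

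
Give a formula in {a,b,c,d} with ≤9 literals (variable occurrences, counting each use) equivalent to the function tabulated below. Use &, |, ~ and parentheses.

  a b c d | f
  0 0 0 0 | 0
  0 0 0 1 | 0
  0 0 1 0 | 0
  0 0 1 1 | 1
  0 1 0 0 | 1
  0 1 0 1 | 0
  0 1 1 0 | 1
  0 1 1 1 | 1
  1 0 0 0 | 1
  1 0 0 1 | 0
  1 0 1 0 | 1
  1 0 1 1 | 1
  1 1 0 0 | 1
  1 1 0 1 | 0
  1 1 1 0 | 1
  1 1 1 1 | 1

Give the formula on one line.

(((((c | (~d & a)) & a) | b) & (~d | c)) | (c & d))

  ~d = 1010101010101010
  (~d & a) = 0000000010101010
  (c | (~d & a)) = 0011001110111011
  ((c | (~d & a)) & a) = 0000000010111011
  (((c | (~d & a)) & a) | b) = 0000111110111111
  (~d | c) = 1011101110111011
  ((((c | (~d & a)) & a) | b) & (~d | c)) = 0000101110111011
  (c & d) = 0001000100010001
  (((((c | (~d & a)) & a) | b) & (~d | c)) | (c & d)) = 0001101110111011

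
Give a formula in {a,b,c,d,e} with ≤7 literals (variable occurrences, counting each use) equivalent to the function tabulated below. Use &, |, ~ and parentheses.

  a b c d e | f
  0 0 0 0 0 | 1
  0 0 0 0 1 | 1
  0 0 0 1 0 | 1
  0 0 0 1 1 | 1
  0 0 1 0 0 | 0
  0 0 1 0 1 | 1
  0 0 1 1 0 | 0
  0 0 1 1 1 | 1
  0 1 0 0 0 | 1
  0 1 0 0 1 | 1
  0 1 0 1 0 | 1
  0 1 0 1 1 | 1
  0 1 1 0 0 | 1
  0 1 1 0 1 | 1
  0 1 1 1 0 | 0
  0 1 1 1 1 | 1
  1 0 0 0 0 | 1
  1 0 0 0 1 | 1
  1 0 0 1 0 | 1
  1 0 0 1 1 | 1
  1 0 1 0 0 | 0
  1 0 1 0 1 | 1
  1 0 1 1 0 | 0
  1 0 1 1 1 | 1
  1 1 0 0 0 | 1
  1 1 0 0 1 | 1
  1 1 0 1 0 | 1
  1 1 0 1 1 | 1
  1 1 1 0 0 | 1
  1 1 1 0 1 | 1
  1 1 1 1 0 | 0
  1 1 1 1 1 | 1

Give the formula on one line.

(e | ((c & (e & ~b)) | (~c | (b & ~d))))

  ~b = 11111111000000001111111100000000
  (e & ~b) = 01010101000000000101010100000000
  (c & (e & ~b)) = 00000101000000000000010100000000
  ~c = 11110000111100001111000011110000
  ~d = 11001100110011001100110011001100
  (b & ~d) = 00000000110011000000000011001100
  (~c | (b & ~d)) = 11110000111111001111000011111100
  ((c & (e & ~b)) | (~c | (b & ~d))) = 11110101111111001111010111111100
  (e | ((c & (e & ~b)) | (~c | (b & ~d)))) = 11110101111111011111010111111101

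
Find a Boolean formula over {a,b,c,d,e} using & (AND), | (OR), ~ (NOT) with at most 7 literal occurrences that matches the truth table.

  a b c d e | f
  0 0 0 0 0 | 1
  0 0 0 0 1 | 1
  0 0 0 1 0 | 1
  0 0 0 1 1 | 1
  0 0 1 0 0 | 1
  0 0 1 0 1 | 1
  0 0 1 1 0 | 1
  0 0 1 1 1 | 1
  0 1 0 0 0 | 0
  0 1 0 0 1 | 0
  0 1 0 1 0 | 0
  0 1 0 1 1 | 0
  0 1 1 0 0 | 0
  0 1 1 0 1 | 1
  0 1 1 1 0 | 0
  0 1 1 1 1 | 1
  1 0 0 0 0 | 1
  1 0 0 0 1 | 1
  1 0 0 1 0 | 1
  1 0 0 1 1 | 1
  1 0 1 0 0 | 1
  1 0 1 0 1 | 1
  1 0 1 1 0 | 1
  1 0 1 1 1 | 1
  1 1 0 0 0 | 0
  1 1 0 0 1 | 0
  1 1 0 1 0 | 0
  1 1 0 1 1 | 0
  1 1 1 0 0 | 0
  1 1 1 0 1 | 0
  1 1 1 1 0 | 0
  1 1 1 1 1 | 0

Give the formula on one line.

(((e & c) & ~a) | ~b)

  (e & c) = 00000101000001010000010100000101
  ~a = 11111111111111110000000000000000
  ((e & c) & ~a) = 00000101000001010000000000000000
  ~b = 11111111000000001111111100000000
  (((e & c) & ~a) | ~b) = 11111111000001011111111100000000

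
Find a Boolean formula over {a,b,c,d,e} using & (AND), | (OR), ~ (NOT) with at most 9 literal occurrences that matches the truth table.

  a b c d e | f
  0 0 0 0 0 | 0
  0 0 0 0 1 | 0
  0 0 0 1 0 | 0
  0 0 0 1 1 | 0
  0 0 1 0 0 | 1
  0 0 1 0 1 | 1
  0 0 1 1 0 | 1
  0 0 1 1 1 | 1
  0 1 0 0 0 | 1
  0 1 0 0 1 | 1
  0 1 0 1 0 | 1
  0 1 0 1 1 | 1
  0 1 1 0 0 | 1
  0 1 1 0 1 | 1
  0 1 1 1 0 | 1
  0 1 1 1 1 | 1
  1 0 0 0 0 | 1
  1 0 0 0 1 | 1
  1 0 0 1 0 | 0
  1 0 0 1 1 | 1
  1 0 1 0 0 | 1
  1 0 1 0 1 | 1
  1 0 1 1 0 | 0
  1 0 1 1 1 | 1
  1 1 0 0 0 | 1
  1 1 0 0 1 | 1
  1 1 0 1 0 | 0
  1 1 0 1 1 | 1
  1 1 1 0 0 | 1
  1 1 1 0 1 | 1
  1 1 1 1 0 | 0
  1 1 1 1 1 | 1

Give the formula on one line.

  ~d = 11001100110011001100110011001100
  ~a = 11111111111111110000000000000000
  (~a | e) = 11111111111111110101010101010101
  (~d | (~a | e)) = 11111111111111111101110111011101
  (b | c) = 00001111111111110000111111111111
  ((b | c) | a) = 00001111111111111111111111111111
  ((~d | (~a | e)) & ((b | c) | a)) = 00001111111111111101110111011101

((~d | (~a | e)) & ((b | c) | a))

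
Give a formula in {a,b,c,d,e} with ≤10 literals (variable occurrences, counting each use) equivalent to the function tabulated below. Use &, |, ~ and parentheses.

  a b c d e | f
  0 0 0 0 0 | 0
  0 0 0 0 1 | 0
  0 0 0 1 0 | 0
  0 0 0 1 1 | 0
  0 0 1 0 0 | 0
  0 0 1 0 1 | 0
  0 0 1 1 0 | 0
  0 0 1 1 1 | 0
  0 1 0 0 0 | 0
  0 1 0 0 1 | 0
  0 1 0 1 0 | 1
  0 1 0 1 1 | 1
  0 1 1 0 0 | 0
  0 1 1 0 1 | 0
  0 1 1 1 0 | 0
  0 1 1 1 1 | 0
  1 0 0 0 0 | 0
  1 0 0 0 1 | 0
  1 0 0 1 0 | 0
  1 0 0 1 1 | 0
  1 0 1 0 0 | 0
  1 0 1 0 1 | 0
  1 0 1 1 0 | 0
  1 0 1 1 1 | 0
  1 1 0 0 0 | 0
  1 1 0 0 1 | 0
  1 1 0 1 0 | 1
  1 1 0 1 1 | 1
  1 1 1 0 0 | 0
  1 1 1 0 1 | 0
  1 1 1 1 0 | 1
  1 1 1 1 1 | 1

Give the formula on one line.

  (b & d) = 00000000001100110000000000110011
  ~e = 10101010101010101010101010101010
  (~e | b) = 10101010111111111010101011111111
  (a & (~e | b)) = 00000000000000001010101011111111
  ~c = 11110000111100001111000011110000
  ~d = 11001100110011001100110011001100
  ~b = 11111111000000001111111100000000
  (~b & ~e) = 10101010000000001010101000000000
  (~d | (~b & ~e)) = 11101110110011001110111011001100
  (~c | (~d | (~b & ~e))) = 11111110111111001111111011111100
  ((a & (~e | b)) | (~c | (~d | (~b & ~e)))) = 11111110111111001111111011111111
  ((b & d) & ((a & (~e | b)) | (~c | (~d | (~b & ~e))))) = 00000000001100000000000000110011

((b & d) & ((a & (~e | b)) | (~c | (~d | (~b & ~e)))))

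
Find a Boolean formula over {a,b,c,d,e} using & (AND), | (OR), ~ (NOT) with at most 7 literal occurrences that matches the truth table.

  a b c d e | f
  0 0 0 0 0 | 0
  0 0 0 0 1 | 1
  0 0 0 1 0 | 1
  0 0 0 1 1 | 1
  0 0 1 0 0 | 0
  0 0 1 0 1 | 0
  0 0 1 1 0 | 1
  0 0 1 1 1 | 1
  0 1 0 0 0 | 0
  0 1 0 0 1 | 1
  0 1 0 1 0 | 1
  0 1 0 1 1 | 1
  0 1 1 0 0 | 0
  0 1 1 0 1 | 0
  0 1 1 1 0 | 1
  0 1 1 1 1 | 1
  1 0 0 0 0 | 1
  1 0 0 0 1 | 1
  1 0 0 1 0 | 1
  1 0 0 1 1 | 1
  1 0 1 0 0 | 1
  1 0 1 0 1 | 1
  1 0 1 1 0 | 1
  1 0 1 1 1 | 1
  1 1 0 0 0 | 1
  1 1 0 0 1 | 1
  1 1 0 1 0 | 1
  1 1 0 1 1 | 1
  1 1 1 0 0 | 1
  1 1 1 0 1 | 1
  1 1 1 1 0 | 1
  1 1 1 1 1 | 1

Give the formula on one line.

((a | (e & ~c)) | (d | a))

  ~c = 11110000111100001111000011110000
  (e & ~c) = 01010000010100000101000001010000
  (a | (e & ~c)) = 01010000010100001111111111111111
  (d | a) = 00110011001100111111111111111111
  ((a | (e & ~c)) | (d | a)) = 01110011011100111111111111111111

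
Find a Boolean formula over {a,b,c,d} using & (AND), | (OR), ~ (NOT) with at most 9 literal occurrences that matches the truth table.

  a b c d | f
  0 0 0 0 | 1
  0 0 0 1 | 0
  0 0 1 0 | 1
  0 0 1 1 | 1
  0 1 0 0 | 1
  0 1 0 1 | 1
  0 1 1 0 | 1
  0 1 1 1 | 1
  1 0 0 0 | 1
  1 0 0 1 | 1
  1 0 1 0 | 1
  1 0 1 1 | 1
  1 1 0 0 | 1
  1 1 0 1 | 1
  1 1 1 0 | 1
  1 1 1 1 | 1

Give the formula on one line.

  ~a = 1111111100000000
  (~a & c) = 0011001100000000
  ((~a & c) | a) = 0011001111111111
  ~d = 1010101010101010
  (~d | a) = 1010101011111111
  ~b = 1111000011110000
  (c | ~b) = 1111001111110011
  ((~d | a) & (c | ~b)) = 1010001011110011
  (((~a & c) | a) | ((~d | a) & (c | ~b))) = 1011001111111111
  (b | (((~a & c) | a) | ((~d | a) & (c | ~b)))) = 1011111111111111

(b | (((~a & c) | a) | ((~d | a) & (c | ~b))))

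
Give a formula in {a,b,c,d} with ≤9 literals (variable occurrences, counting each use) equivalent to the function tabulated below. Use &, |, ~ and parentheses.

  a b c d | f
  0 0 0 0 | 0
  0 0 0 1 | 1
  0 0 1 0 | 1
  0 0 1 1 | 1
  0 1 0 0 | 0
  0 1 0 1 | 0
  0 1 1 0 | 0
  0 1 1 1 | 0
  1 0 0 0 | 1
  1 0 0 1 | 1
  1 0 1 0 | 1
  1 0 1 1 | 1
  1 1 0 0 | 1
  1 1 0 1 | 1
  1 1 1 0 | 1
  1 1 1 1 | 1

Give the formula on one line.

((~a & ((a | ~b) & d)) | ((~b & c) | a))

  ~a = 1111111100000000
  ~b = 1111000011110000
  (a | ~b) = 1111000011111111
  ((a | ~b) & d) = 0101000001010101
  (~a & ((a | ~b) & d)) = 0101000000000000
  (~b & c) = 0011000000110000
  ((~b & c) | a) = 0011000011111111
  ((~a & ((a | ~b) & d)) | ((~b & c) | a)) = 0111000011111111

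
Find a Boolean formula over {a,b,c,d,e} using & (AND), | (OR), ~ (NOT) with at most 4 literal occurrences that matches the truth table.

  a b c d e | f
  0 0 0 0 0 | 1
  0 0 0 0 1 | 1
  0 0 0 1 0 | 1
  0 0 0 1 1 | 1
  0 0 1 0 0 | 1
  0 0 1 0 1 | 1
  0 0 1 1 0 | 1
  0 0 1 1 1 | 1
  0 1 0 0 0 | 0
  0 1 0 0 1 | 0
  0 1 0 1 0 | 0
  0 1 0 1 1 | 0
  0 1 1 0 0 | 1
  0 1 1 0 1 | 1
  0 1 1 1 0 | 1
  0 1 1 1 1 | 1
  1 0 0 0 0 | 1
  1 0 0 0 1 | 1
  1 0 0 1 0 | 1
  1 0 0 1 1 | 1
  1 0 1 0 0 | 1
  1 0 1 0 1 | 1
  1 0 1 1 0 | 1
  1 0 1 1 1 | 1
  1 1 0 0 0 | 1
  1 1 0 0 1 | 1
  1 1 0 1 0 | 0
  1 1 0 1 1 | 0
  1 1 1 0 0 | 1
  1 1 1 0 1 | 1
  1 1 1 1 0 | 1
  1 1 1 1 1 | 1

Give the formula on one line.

  ~b = 11111111000000001111111100000000
  ~d = 11001100110011001100110011001100
  (a & ~d) = 00000000000000001100110011001100
  ((a & ~d) | c) = 00001111000011111100111111001111
  (~b | ((a & ~d) | c)) = 11111111000011111111111111001111

(~b | ((a & ~d) | c))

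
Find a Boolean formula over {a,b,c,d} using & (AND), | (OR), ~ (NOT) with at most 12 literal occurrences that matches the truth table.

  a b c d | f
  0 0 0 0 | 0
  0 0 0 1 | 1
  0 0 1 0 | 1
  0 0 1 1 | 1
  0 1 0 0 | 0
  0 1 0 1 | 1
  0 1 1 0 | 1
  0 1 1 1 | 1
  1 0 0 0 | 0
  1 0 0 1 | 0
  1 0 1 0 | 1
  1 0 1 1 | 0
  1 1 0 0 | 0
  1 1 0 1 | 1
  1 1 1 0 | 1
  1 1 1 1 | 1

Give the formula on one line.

(((~d & (a | c)) & c) | (d & ((b & (d | ~c)) | ~a)))

  ~d = 1010101010101010
  (a | c) = 0011001111111111
  (~d & (a | c)) = 0010001010101010
  ((~d & (a | c)) & c) = 0010001000100010
  ~c = 1100110011001100
  (d | ~c) = 1101110111011101
  (b & (d | ~c)) = 0000110100001101
  ~a = 1111111100000000
  ((b & (d | ~c)) | ~a) = 1111111100001101
  (d & ((b & (d | ~c)) | ~a)) = 0101010100000101
  (((~d & (a | c)) & c) | (d & ((b & (d | ~c)) | ~a))) = 0111011100100111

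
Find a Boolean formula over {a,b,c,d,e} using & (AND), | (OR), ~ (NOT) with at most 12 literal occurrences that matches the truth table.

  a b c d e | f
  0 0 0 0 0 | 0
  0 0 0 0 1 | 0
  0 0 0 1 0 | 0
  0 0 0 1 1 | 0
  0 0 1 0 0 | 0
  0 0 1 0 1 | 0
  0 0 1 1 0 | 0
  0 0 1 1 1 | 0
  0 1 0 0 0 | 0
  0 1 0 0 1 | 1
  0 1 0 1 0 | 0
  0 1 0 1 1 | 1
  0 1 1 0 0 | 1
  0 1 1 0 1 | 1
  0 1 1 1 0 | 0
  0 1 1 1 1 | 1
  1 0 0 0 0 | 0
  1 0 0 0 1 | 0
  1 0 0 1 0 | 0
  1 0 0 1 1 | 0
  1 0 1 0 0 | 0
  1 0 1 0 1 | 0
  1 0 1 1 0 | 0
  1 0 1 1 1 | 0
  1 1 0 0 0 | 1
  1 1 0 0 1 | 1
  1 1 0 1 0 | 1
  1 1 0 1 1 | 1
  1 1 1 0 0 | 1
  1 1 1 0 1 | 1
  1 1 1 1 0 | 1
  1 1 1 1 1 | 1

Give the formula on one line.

  ~b = 11111111000000001111111100000000
  (a | ~b) = 11111111000000001111111111111111
  (b & (a | ~b)) = 00000000000000000000000011111111
  ~d = 11001100110011001100110011001100
  ~a = 11111111111111110000000000000000
  (~a & c) = 00001111000011110000000000000000
  (~d & (~a & c)) = 00001100000011000000000000000000
  ((~d & (~a & c)) | e) = 01011101010111010101010101010101
  (b & ~a) = 00000000111111110000000000000000
  (((~d & (~a & c)) | e) & (b & ~a)) = 00000000010111010000000000000000
  ((b & (a | ~b)) | (((~d & (~a & c)) | e) & (b & ~a))) = 00000000010111010000000011111111

((b & (a | ~b)) | (((~d & (~a & c)) | e) & (b & ~a)))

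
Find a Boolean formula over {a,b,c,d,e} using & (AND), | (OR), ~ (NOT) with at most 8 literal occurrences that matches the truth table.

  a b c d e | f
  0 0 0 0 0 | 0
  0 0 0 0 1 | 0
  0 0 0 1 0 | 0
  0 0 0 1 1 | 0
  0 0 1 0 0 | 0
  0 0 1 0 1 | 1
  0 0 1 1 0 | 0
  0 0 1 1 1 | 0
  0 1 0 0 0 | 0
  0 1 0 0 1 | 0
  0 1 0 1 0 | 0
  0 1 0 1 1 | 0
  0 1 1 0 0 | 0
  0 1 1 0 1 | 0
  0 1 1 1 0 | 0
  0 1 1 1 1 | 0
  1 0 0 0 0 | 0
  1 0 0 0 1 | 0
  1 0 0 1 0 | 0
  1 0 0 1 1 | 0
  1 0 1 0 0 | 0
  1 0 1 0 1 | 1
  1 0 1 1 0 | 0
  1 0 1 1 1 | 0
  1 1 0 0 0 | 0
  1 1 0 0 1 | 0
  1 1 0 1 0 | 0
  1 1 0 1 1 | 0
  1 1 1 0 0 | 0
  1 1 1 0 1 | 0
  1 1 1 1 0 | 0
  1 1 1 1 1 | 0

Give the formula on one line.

((~d & (c & ~b)) & (c & e))

  ~d = 11001100110011001100110011001100
  ~b = 11111111000000001111111100000000
  (c & ~b) = 00001111000000000000111100000000
  (~d & (c & ~b)) = 00001100000000000000110000000000
  (c & e) = 00000101000001010000010100000101
  ((~d & (c & ~b)) & (c & e)) = 00000100000000000000010000000000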